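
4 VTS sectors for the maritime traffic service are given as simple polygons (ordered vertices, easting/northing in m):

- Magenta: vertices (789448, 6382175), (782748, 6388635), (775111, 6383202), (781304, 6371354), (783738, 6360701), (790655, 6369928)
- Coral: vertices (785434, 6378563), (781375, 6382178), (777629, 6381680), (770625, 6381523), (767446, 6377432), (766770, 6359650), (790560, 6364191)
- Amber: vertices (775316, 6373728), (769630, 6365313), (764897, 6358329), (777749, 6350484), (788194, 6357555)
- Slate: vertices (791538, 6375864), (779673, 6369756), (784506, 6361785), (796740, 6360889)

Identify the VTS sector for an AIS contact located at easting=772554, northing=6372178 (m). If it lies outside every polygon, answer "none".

Cast a ray rightward from (772554, 6372178). For each polygon, the edges (by vertex number in listed order) whose endpoints lie on opposite sides of northing = 6372178, where each meets that height, and whether that is right or left of the point:
Magenta: 3–4 at easting≈780873.3 (right), 6–1 at easting≈790433.3 (right) → 2 crossings.
Coral: 5–6 at easting≈767246.3 (left), 7–1 at easting≈787711.3 (right) → 1 crossing.
Amber: 1–2 at easting≈774268.7 (right), 5–1 at easting≈776550.2 (right) → 2 crossings.
Slate: 1–2 at easting≈784377.8 (right), 4–1 at easting≈792818.4 (right) → 2 crossings.
Only Coral has an odd count, so the point is inside Coral.

Coral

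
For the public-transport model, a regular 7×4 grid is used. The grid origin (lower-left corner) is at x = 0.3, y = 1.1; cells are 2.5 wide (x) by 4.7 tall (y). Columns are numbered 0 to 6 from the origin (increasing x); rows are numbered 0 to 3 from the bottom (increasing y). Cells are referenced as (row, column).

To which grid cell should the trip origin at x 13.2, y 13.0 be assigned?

(2, 5)

Column index: ⌊(13.2 − 0.3) / 2.5⌋ = ⌊5.160⌋ = 5
Row offset from origin: ⌊(13.0 − 1.1) / 4.7⌋ = ⌊2.532⌋ = 2 → row 2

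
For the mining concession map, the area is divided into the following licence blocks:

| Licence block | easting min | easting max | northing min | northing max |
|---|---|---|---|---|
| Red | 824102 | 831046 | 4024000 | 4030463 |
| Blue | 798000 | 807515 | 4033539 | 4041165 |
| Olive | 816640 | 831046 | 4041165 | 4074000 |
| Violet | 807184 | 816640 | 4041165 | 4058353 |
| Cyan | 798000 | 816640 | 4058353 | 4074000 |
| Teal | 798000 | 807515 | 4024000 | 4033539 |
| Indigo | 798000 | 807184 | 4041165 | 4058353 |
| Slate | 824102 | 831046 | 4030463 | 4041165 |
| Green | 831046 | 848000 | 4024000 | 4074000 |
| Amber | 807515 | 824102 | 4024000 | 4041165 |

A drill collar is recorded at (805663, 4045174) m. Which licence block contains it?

The point has easting = 805663 and northing = 4045174.
Only Indigo satisfies 798000 ≤ easting ≤ 807184 and 4041165 ≤ northing ≤ 4058353.

Indigo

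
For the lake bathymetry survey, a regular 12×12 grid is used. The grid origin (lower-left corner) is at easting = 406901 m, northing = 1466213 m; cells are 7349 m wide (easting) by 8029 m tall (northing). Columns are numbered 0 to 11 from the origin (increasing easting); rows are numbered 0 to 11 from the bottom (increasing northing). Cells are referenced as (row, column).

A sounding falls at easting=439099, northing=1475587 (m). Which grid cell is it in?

(1, 4)

Column index: ⌊(439099 − 406901) / 7349⌋ = ⌊4.381⌋ = 4
Row offset from origin: ⌊(1475587 − 1466213) / 8029⌋ = ⌊1.168⌋ = 1 → row 1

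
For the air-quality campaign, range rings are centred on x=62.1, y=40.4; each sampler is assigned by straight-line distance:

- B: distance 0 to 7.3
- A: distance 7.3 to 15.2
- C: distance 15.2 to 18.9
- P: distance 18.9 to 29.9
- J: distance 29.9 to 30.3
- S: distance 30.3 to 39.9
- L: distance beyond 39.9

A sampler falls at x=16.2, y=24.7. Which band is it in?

Distance = √((16.2−62.1)² + (24.7−40.4)²) = √(2106.810 + 246.490) = 48.511.
39.9 ≤ 48.511 < ∞ → L.

L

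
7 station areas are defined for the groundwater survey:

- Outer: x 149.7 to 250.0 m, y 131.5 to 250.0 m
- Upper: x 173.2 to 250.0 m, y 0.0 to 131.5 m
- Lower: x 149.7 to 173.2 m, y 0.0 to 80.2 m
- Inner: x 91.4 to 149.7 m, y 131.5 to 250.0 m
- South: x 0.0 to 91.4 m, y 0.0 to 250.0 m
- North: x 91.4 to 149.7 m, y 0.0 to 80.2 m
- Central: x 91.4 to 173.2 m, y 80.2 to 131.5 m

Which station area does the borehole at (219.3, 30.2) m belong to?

The point has x = 219.3 and y = 30.2.
Only Upper satisfies 173.2 ≤ x ≤ 250.0 and 0.0 ≤ y ≤ 131.5.

Upper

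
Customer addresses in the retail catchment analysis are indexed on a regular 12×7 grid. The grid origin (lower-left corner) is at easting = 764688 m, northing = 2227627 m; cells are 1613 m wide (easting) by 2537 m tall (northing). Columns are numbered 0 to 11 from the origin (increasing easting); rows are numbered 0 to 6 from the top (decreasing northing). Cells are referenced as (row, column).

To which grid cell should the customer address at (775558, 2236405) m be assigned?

(3, 6)

Column index: ⌊(775558 − 764688) / 1613⌋ = ⌊6.739⌋ = 6
Row offset from origin: ⌊(2236405 − 2227627) / 2537⌋ = ⌊3.460⌋ = 3 → row 3 (counted from top)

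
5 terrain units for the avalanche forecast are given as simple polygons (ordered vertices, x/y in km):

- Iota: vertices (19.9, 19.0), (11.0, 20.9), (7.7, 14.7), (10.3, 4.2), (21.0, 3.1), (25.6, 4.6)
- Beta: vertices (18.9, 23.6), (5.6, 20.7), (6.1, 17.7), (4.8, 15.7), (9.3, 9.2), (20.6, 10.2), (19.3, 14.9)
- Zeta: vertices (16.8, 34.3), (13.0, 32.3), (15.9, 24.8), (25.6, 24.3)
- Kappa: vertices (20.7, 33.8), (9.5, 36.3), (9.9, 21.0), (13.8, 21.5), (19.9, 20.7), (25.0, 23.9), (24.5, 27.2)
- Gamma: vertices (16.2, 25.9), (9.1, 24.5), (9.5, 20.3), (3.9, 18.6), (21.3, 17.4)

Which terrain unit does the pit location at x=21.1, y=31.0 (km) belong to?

Kappa

Cast a ray rightward from (21.1, 31.0). For each polygon, the edges (by vertex number in listed order) whose endpoints lie on opposite sides of y = 31.0, where each meets that height, and whether that is right or left of the point:
Iota: no edge straddles that height → 0 crossings.
Beta: no edge straddles that height → 0 crossings.
Zeta: 2–3 at x≈13.50 (left), 4–1 at x≈19.70 (left) → 0 crossings.
Kappa: 2–3 at x≈9.64 (left), 7–1 at x≈22.31 (right) → 1 crossing.
Gamma: no edge straddles that height → 0 crossings.
Only Kappa has an odd count, so the point is inside Kappa.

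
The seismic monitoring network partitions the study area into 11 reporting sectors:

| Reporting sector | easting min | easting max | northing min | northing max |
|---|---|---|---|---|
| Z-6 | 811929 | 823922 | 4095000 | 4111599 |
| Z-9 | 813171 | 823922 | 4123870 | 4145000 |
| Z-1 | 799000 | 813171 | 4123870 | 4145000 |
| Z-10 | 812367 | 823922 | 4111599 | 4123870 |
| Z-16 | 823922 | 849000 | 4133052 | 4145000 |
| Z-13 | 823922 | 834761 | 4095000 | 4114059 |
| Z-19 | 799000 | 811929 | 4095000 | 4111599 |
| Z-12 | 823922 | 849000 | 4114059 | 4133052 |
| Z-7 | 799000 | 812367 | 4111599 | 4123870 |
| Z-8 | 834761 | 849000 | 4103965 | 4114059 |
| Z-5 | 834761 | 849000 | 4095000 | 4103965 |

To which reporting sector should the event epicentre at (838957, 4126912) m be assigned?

The point has easting = 838957 and northing = 4126912.
Only Z-12 satisfies 823922 ≤ easting ≤ 849000 and 4114059 ≤ northing ≤ 4133052.

Z-12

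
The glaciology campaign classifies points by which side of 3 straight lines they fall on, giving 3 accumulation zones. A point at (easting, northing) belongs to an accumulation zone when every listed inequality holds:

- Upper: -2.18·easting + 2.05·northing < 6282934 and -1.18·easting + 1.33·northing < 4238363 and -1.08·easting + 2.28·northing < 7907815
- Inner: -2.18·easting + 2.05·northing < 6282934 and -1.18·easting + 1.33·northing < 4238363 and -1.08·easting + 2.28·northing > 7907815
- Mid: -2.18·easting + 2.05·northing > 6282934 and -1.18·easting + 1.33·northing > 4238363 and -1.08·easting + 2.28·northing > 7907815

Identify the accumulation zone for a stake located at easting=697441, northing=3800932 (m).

-2.18·697441 + 2.05·3800932 = 6271489.220, which is < 6282934
-1.18·697441 + 1.33·3800932 = 4232259.180, which is < 4238363
-1.08·697441 + 2.28·3800932 = 7912888.680, which is > 7907815
This sign pattern matches Inner.

Inner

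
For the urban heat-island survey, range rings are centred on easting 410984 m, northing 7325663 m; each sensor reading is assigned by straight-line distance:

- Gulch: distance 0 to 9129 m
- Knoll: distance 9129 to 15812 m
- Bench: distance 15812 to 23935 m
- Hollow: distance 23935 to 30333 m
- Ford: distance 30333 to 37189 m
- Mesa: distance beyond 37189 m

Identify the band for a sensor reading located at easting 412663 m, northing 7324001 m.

Distance = √((412663−410984)² + (7324001−7325663)²) = √(2819041.000 + 2762244.000) = 2362.474 m.
0 ≤ 2362.474 < 9129 → Gulch.

Gulch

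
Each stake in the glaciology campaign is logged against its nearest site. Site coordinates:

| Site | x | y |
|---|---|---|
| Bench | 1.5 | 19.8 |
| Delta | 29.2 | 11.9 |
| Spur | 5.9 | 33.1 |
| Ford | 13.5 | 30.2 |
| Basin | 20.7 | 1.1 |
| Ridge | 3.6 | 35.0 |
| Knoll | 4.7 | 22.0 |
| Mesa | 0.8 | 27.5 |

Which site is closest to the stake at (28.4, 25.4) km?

Squared distances to each site:
Bench: 754.970; Delta: 182.890; Spur: 565.540; Ford: 245.050; Basin: 649.780; Ridge: 707.200; Knoll: 573.250; Mesa: 766.170.
Minimum at Delta.

Delta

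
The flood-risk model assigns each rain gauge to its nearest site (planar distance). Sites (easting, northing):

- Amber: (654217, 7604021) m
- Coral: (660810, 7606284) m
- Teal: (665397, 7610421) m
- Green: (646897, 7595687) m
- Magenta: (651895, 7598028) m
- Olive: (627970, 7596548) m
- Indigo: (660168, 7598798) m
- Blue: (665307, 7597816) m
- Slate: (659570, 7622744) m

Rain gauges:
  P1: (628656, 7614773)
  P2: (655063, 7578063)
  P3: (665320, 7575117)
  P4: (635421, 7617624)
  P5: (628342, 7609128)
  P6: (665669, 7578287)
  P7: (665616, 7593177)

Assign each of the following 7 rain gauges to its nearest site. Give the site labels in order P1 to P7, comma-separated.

P1 → Olive (d²=332621221.00)
P2 → Green (d²=377288932.00)
P3 → Blue (d²=515244770.00)
P4 → Olive (d²=499715177.00)
P5 → Olive (d²=158394784.00)
P6 → Blue (d²=381512885.00)
P7 → Blue (d²=21615802.00)

Olive, Green, Blue, Olive, Olive, Blue, Blue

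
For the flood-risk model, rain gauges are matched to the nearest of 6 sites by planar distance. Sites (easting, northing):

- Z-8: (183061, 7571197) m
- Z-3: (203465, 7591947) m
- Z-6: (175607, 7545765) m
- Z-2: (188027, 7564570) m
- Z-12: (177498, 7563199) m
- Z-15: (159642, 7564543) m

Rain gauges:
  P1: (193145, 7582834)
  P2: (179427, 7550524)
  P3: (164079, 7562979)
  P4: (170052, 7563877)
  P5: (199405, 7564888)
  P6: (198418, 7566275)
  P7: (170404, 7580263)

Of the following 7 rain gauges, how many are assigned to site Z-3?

P1 → Z-3
P2 → Z-6
P3 → Z-15
P4 → Z-12
P5 → Z-2
P6 → Z-2
P7 → Z-8
1 of the 7 goes to Z-3.

1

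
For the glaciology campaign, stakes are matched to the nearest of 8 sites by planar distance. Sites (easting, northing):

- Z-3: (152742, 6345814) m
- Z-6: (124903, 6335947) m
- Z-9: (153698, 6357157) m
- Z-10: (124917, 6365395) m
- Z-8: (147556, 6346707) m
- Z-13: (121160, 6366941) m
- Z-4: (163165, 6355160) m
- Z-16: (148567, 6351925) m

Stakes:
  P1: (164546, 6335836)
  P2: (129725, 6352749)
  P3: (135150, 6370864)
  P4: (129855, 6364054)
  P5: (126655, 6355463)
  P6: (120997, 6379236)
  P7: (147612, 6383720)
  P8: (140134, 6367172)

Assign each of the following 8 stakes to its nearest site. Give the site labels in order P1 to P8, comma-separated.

Z-3, Z-10, Z-10, Z-10, Z-10, Z-13, Z-9, Z-10

P1 → Z-3 (d²=238894900.00)
P2 → Z-10 (d²=183038180.00)
P3 → Z-10 (d²=134624250.00)
P4 → Z-10 (d²=26182125.00)
P5 → Z-10 (d²=101665268.00)
P6 → Z-13 (d²=151193594.00)
P7 → Z-9 (d²=742632365.00)
P8 → Z-10 (d²=234714818.00)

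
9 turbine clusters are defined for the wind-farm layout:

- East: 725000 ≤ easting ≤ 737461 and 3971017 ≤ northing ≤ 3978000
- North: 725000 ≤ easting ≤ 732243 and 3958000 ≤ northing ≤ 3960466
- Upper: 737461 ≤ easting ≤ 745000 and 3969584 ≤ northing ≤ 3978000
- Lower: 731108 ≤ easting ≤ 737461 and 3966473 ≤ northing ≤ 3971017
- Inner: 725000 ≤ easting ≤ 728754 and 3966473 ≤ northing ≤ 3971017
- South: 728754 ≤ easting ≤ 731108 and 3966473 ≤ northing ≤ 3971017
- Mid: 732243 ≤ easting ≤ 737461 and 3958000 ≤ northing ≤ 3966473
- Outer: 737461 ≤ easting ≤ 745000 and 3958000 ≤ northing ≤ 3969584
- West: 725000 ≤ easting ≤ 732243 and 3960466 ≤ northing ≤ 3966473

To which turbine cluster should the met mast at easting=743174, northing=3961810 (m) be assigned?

The point has easting = 743174 and northing = 3961810.
Only Outer satisfies 737461 ≤ easting ≤ 745000 and 3958000 ≤ northing ≤ 3969584.

Outer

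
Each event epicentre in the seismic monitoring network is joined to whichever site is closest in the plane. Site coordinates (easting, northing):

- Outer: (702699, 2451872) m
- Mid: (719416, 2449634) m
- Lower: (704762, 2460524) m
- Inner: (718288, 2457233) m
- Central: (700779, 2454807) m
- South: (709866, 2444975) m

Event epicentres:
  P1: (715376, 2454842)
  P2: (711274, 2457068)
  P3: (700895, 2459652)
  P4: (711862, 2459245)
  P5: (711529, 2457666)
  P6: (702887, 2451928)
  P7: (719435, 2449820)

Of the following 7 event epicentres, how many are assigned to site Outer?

P1 → Inner
P2 → Inner
P3 → Lower
P4 → Inner
P5 → Inner
P6 → Outer
P7 → Mid
1 of the 7 goes to Outer.

1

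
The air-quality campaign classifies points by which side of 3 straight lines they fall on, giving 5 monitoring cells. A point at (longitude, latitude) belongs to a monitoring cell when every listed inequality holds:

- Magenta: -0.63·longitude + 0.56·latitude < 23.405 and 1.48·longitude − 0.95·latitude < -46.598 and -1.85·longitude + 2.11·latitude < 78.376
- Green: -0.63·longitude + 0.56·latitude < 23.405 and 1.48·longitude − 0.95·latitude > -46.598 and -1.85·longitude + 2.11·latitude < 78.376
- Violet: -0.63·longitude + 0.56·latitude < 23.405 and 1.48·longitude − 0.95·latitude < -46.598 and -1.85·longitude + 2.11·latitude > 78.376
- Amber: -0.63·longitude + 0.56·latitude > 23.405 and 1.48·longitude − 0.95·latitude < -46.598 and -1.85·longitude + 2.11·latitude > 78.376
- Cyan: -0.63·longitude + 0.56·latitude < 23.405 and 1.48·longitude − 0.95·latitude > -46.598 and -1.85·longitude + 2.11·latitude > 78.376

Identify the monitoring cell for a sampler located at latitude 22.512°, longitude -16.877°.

Cyan

-0.63·-16.877 + 0.56·22.512 = 23.239, which is < 23.405
1.48·-16.877 − 0.95·22.512 = -46.364, which is > -46.598
-1.85·-16.877 + 2.11·22.512 = 78.723, which is > 78.376
This sign pattern matches Cyan.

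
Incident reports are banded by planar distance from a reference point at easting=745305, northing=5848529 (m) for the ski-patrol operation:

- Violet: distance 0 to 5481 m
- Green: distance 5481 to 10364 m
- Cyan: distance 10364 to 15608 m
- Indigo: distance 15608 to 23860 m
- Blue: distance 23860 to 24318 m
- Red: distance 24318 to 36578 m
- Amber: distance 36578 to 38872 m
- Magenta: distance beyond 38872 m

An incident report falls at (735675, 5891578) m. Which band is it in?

Magenta

Distance = √((735675−745305)² + (5891578−5848529)²) = √(92736900.000 + 1853216401.000) = 44112.961 m.
38872 ≤ 44112.961 < ∞ → Magenta.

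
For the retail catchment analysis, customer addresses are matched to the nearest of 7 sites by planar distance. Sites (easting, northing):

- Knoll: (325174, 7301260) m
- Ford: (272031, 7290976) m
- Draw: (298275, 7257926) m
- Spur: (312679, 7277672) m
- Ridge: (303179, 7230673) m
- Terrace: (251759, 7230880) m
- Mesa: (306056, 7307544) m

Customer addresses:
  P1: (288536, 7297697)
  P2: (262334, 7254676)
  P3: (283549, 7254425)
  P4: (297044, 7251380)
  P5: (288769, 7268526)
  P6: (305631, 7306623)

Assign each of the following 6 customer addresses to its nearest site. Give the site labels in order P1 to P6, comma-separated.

Ford, Terrace, Draw, Draw, Draw, Mesa

P1 → Ford (d²=317586866.00)
P2 → Terrace (d²=678080241.00)
P3 → Draw (d²=229112077.00)
P4 → Draw (d²=44365477.00)
P5 → Draw (d²=202724036.00)
P6 → Mesa (d²=1028866.00)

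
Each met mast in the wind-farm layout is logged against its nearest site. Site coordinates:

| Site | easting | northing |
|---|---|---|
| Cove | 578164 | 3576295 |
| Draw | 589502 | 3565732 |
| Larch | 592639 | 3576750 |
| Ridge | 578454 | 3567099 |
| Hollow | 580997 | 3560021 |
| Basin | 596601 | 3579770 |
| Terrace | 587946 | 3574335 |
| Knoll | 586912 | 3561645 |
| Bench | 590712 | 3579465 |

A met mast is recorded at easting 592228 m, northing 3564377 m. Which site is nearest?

Draw

Squared distances to each site:
Cove: 339834820.000; Draw: 9267101.000; Larch: 153260050.000; Ridge: 197132360.000; Hollow: 145110097.000; Basin: 256067578.000; Terrace: 117497288.000; Knoll: 35723680.000; Bench: 229946000.000.
Minimum at Draw.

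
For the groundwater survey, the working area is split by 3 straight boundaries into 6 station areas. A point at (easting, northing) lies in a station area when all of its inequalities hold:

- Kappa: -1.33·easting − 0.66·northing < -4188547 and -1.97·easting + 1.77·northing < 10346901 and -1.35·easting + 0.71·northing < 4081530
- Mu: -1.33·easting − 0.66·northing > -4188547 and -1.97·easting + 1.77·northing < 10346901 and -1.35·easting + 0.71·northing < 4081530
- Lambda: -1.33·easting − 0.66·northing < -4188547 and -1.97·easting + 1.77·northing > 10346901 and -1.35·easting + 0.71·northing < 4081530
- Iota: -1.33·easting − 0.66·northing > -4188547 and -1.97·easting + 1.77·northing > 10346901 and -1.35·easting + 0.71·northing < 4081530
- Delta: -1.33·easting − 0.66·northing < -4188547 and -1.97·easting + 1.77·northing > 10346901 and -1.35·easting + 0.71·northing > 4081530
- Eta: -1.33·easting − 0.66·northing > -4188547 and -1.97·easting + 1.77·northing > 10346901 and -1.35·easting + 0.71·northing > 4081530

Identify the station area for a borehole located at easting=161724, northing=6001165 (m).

Mu

-1.33·161724 − 0.66·6001165 = -4175861.820, which is > -4188547
-1.97·161724 + 1.77·6001165 = 10303465.770, which is < 10346901
-1.35·161724 + 0.71·6001165 = 4042499.750, which is < 4081530
This sign pattern matches Mu.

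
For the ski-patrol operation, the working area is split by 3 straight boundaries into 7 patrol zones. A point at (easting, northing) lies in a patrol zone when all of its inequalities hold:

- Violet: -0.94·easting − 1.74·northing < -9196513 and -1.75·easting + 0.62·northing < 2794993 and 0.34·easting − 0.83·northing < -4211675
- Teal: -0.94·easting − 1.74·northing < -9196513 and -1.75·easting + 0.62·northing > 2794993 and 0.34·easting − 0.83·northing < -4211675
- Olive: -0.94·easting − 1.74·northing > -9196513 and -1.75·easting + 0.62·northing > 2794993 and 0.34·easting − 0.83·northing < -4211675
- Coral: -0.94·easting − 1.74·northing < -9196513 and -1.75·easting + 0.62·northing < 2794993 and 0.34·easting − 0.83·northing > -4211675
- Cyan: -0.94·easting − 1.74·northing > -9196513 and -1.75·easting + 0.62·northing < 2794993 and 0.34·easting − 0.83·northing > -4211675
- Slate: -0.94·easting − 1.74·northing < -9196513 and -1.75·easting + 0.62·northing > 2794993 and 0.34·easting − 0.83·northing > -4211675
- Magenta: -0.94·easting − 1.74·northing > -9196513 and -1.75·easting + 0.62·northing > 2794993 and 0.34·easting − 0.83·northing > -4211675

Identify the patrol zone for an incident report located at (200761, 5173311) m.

Olive

-0.94·200761 − 1.74·5173311 = -9190276.480, which is > -9196513
-1.75·200761 + 0.62·5173311 = 2856121.070, which is > 2794993
0.34·200761 − 0.83·5173311 = -4225589.390, which is < -4211675
This sign pattern matches Olive.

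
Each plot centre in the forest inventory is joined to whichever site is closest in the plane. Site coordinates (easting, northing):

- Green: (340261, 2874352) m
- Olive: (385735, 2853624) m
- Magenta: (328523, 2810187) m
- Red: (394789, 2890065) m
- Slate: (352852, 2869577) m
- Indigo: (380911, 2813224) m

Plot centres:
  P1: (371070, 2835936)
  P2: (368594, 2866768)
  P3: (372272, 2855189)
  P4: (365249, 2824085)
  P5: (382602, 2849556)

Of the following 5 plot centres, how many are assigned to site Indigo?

1

P1 → Olive
P2 → Slate
P3 → Olive
P4 → Indigo
P5 → Olive
1 of the 5 goes to Indigo.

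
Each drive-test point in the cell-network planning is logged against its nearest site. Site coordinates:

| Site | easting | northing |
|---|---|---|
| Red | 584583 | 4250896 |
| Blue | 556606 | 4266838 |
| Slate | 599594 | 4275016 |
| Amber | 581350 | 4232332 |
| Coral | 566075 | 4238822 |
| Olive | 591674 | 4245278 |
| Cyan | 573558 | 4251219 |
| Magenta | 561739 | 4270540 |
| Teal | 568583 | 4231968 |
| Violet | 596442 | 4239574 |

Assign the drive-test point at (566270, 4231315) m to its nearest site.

Squared distances to each site:
Red: 718781530.000; Blue: 1355276425.000; Slate: 3020266377.000; Amber: 228440689.000; Coral: 56393074.000; Olive: 840328585.000; Cyan: 449284160.000; Magenta: 1559130586.000; Teal: 5776378.000; Violet: 978560665.000.
Minimum at Teal.

Teal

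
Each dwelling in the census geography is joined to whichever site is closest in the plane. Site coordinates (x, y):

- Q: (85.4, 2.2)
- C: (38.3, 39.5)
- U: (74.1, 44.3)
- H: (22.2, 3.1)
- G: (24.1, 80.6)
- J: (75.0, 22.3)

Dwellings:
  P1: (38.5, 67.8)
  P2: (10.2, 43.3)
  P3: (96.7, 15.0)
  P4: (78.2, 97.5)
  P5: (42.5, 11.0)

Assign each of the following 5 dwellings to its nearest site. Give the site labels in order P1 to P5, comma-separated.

P1 → G (d²=371.20)
P2 → C (d²=804.05)
P3 → Q (d²=291.53)
P4 → U (d²=2847.05)
P5 → H (d²=474.50)

G, C, Q, U, H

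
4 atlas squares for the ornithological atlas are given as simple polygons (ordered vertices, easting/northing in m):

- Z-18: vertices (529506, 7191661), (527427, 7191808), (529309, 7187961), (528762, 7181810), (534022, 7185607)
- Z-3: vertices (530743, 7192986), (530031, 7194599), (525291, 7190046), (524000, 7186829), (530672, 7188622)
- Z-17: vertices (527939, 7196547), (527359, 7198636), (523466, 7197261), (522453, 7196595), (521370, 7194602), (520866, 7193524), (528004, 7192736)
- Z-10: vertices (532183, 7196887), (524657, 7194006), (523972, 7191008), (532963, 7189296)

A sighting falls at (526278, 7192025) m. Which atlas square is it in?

Cast a ray rightward from (526278, 7192025). For each polygon, the edges (by vertex number in listed order) whose endpoints lie on opposite sides of northing = 7192025, where each meets that height, and whether that is right or left of the point:
Z-18: no edge straddles that height → 0 crossings.
Z-3: 2–3 at easting≈527351.3 (right), 5–1 at easting≈530727.4 (right) → 2 crossings.
Z-17: no edge straddles that height → 0 crossings.
Z-10: 2–3 at easting≈524204.4 (left), 4–1 at easting≈532682.6 (right) → 1 crossing.
Only Z-10 has an odd count, so the point is inside Z-10.

Z-10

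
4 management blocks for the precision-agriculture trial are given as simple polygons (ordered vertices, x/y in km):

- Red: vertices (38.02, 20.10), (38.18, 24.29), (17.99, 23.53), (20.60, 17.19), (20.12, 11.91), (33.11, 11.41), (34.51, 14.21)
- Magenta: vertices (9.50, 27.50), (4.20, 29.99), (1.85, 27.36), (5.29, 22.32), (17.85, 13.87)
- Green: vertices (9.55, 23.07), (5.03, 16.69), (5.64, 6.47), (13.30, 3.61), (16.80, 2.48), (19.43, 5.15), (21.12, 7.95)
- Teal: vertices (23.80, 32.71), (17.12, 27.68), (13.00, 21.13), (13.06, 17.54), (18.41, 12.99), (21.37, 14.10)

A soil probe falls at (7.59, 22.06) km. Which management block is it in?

Magenta

Cast a ray rightward from (7.59, 22.06). For each polygon, the edges (by vertex number in listed order) whose endpoints lie on opposite sides of y = 22.06, where each meets that height, and whether that is right or left of the point:
Red: 1–2 at x≈38.095 (right), 3–4 at x≈18.595 (right) → 2 crossings.
Magenta: 4–5 at x≈5.676 (left), 5–1 at x≈12.833 (right) → 1 crossing.
Green: 1–2 at x≈8.834 (right), 7–1 at x≈10.323 (right) → 2 crossings.
Teal: 2–3 at x≈13.585 (right), 6–1 at x≈22.409 (right) → 2 crossings.
Only Magenta has an odd count, so the point is inside Magenta.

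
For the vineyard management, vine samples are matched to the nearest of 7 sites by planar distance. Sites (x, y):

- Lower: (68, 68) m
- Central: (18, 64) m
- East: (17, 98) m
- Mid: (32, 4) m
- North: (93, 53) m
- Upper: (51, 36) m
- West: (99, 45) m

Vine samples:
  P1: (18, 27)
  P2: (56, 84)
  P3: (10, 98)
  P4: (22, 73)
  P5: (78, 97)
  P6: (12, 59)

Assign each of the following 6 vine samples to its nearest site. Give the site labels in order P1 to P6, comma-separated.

Mid, Lower, East, Central, Lower, Central

P1 → Mid (d²=725.00)
P2 → Lower (d²=400.00)
P3 → East (d²=49.00)
P4 → Central (d²=97.00)
P5 → Lower (d²=941.00)
P6 → Central (d²=61.00)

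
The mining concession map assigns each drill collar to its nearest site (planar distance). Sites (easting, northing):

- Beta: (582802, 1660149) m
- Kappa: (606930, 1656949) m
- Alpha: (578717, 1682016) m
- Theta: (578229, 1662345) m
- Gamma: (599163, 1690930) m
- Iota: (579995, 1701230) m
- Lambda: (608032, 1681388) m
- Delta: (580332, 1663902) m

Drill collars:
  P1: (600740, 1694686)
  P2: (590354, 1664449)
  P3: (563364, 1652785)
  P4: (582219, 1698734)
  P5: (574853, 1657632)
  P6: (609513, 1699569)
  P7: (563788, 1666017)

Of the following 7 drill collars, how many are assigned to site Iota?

P1 → Gamma
P2 → Beta
P3 → Theta
P4 → Iota
P5 → Theta
P6 → Gamma
P7 → Theta
1 of the 7 goes to Iota.

1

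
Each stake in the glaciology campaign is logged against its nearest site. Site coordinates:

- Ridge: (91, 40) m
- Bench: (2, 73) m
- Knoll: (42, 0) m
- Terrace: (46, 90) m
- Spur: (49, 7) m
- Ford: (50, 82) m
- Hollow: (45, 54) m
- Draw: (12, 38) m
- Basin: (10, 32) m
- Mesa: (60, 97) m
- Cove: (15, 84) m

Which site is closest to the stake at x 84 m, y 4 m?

Squared distances to each site:
Ridge: 1345.000; Bench: 11485.000; Knoll: 1780.000; Terrace: 8840.000; Spur: 1234.000; Ford: 7240.000; Hollow: 4021.000; Draw: 6340.000; Basin: 6260.000; Mesa: 9225.000; Cove: 11161.000.
Minimum at Spur.

Spur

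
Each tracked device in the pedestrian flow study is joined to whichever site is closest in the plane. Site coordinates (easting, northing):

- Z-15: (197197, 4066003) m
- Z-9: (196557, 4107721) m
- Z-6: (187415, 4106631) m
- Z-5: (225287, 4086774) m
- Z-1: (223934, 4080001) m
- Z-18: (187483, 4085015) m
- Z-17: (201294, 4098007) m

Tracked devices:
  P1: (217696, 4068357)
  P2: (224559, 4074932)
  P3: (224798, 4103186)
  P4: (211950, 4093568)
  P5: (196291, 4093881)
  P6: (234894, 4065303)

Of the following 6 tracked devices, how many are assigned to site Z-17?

P1 → Z-1
P2 → Z-1
P3 → Z-5
P4 → Z-17
P5 → Z-17
P6 → Z-1
2 of the 6 go to Z-17.

2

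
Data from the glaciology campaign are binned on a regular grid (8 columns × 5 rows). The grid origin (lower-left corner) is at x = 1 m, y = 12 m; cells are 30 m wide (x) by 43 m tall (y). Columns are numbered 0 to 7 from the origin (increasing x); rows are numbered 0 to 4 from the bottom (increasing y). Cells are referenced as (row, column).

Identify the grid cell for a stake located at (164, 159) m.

Column index: ⌊(164 − 1) / 30⌋ = ⌊5.433⌋ = 5
Row offset from origin: ⌊(159 − 12) / 43⌋ = ⌊3.419⌋ = 3 → row 3

(3, 5)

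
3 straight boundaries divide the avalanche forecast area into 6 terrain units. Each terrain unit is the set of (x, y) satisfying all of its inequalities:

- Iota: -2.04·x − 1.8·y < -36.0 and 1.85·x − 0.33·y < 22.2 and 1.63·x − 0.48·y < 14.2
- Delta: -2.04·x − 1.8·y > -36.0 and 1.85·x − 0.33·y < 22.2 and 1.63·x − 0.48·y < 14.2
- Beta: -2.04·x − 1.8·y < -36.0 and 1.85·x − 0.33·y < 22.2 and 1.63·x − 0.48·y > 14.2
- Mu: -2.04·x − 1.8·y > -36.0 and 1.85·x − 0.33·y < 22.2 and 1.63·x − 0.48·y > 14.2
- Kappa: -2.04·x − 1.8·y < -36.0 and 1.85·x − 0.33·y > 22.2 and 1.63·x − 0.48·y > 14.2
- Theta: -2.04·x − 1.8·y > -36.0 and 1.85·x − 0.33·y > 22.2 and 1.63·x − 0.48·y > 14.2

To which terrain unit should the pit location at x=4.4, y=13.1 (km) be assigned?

Delta

-2.04·4.4 − 1.8·13.1 = -32.556, which is > -36.0
1.85·4.4 − 0.33·13.1 = 3.817, which is < 22.2
1.63·4.4 − 0.48·13.1 = 0.884, which is < 14.2
This sign pattern matches Delta.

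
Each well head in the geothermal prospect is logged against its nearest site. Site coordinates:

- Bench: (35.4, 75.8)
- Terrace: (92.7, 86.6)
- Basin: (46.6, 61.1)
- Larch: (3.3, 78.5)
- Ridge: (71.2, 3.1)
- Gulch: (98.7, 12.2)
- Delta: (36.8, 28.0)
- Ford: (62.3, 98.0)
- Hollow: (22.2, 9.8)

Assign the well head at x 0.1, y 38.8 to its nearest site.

Hollow

Squared distances to each site:
Bench: 2615.090; Terrace: 10859.600; Basin: 2659.540; Larch: 1586.330; Ridge: 6329.700; Gulch: 10429.520; Delta: 1463.530; Ford: 7373.480; Hollow: 1329.410.
Minimum at Hollow.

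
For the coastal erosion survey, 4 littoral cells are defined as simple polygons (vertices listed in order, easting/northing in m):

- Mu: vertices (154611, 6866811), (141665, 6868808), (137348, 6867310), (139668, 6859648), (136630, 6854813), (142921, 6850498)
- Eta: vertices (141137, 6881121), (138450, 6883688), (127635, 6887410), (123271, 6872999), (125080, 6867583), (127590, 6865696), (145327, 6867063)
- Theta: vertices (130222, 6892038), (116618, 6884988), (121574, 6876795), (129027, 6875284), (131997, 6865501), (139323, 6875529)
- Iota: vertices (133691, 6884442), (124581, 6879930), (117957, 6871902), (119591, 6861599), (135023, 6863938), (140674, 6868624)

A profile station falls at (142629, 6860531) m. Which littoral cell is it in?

Cast a ray rightward from (142629, 6860531). For each polygon, the edges (by vertex number in listed order) whose endpoints lie on opposite sides of northing = 6860531, where each meets that height, and whether that is right or left of the point:
Mu: 3–4 at easting≈139400.6 (left), 6–1 at easting≈150110.7 (right) → 1 crossing.
Eta: no edge straddles that height → 0 crossings.
Theta: no edge straddles that height → 0 crossings.
Iota: no edge straddles that height → 0 crossings.
Only Mu has an odd count, so the point is inside Mu.

Mu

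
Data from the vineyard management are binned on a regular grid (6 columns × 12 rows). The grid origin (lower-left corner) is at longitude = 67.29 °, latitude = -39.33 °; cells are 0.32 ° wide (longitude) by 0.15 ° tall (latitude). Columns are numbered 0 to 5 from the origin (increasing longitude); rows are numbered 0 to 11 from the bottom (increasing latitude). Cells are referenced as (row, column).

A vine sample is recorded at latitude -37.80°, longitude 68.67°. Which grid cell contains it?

(10, 4)

Column index: ⌊(68.67 − 67.29) / 0.32⌋ = ⌊4.312⌋ = 4
Row offset from origin: ⌊(-37.80 − -39.33) / 0.15⌋ = ⌊10.200⌋ = 10 → row 10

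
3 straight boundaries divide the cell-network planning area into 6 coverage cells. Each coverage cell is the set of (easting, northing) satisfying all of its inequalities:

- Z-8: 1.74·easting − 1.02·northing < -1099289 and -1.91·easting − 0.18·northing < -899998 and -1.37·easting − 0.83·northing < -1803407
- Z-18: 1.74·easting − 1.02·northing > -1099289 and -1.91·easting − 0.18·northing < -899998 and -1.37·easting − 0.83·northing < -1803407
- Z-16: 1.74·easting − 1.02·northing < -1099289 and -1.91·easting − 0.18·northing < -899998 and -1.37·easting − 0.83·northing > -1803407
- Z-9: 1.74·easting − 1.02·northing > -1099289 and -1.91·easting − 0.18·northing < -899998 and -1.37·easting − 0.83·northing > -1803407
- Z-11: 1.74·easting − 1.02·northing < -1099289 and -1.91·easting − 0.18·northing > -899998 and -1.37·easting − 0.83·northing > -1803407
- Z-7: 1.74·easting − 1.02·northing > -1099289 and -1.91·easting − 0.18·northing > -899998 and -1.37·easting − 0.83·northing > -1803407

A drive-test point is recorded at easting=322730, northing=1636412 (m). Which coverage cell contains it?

Z-16

1.74·322730 − 1.02·1636412 = -1107590.040, which is < -1099289
-1.91·322730 − 0.18·1636412 = -910968.460, which is < -899998
-1.37·322730 − 0.83·1636412 = -1800362.060, which is > -1803407
This sign pattern matches Z-16.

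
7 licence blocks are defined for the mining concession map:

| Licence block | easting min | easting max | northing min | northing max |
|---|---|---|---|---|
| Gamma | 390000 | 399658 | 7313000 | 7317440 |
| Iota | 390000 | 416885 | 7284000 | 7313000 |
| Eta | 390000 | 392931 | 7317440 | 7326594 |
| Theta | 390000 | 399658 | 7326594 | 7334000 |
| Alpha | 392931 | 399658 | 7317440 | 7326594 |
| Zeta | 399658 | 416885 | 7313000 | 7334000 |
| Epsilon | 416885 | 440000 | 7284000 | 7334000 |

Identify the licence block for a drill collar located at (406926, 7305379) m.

Iota

The point has easting = 406926 and northing = 7305379.
Only Iota satisfies 390000 ≤ easting ≤ 416885 and 7284000 ≤ northing ≤ 7313000.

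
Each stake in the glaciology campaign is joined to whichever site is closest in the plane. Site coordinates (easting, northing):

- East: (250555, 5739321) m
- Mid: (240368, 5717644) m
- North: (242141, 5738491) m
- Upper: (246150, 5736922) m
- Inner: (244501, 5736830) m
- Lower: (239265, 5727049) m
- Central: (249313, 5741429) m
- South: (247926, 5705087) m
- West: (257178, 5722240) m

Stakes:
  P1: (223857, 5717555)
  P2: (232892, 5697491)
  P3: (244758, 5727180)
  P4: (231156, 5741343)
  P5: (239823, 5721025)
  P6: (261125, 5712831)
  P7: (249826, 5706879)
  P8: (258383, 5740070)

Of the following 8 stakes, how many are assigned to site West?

P1 → Mid
P2 → South
P3 → Lower
P4 → North
P5 → Mid
P6 → West
P7 → South
P8 → East
1 of the 8 goes to West.

1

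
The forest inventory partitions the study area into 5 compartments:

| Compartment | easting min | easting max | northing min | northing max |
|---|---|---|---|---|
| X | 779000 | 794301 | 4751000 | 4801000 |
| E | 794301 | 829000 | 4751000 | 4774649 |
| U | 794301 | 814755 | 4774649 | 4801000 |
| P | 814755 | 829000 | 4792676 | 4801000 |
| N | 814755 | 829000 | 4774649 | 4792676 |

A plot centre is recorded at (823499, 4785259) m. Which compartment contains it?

N

The point has easting = 823499 and northing = 4785259.
Only N satisfies 814755 ≤ easting ≤ 829000 and 4774649 ≤ northing ≤ 4792676.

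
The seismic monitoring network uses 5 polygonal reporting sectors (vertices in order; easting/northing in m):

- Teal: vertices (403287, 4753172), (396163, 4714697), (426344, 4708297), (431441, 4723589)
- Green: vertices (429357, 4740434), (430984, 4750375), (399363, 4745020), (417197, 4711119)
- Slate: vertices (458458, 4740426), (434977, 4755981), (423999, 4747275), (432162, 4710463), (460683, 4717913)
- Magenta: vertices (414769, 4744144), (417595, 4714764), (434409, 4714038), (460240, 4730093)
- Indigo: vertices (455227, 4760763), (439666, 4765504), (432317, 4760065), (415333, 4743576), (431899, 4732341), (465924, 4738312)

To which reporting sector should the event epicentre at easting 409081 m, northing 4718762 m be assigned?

Teal

Cast a ray rightward from (409081, 4718762). For each polygon, the edges (by vertex number in listed order) whose endpoints lie on opposite sides of northing = 4718762, where each meets that height, and whether that is right or left of the point:
Teal: 1–2 at easting≈396915.7 (left), 3–4 at easting≈429832.1 (right) → 1 crossing.
Green: 3–4 at easting≈413176.3 (right), 4–1 at easting≈420367.4 (right) → 2 crossings.
Slate: 3–4 at easting≈430321.7 (right), 5–1 at easting≈460599.1 (right) → 2 crossings.
Magenta: 1–2 at easting≈417210.4 (right), 3–4 at easting≈442009.5 (right) → 2 crossings.
Indigo: no edge straddles that height → 0 crossings.
Only Teal has an odd count, so the point is inside Teal.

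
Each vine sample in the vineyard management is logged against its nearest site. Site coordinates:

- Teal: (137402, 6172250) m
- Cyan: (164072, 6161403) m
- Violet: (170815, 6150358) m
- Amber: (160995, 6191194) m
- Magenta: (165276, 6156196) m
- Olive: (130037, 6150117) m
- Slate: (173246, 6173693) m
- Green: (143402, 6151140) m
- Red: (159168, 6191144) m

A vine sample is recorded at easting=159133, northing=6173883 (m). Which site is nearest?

Cyan

Squared distances to each site:
Teal: 474903050.000; Cyan: 180144121.000; Violet: 689894749.000; Amber: 303137765.000; Magenta: 350566418.000; Olive: 1411399972.000; Slate: 199212869.000; Green: 764708410.000; Red: 297943346.000.
Minimum at Cyan.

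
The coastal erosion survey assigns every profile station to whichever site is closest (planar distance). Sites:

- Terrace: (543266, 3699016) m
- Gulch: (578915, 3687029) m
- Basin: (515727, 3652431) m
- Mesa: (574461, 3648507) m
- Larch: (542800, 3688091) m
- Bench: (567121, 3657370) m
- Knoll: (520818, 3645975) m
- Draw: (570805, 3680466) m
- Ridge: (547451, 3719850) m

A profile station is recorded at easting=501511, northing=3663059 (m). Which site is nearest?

Squared distances to each site:
Terrace: 3036385874.000; Gulch: 6565940116.000; Basin: 315049040.000; Mesa: 5533463204.000; Larch: 2331382545.000; Bench: 4337036821.000; Knoll: 664623305.000; Draw: 5104662085.000; Ridge: 5335701281.000.
Minimum at Basin.

Basin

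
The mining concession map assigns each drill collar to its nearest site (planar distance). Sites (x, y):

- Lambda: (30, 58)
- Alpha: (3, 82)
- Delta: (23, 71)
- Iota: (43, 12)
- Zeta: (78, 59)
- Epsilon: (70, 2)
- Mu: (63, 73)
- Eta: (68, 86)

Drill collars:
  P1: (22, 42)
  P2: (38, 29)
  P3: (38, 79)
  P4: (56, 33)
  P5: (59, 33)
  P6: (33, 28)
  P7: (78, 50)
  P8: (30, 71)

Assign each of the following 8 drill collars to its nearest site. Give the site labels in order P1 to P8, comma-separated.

P1 → Lambda (d²=320.00)
P2 → Iota (d²=314.00)
P3 → Delta (d²=289.00)
P4 → Iota (d²=610.00)
P5 → Iota (d²=697.00)
P6 → Iota (d²=356.00)
P7 → Zeta (d²=81.00)
P8 → Delta (d²=49.00)

Lambda, Iota, Delta, Iota, Iota, Iota, Zeta, Delta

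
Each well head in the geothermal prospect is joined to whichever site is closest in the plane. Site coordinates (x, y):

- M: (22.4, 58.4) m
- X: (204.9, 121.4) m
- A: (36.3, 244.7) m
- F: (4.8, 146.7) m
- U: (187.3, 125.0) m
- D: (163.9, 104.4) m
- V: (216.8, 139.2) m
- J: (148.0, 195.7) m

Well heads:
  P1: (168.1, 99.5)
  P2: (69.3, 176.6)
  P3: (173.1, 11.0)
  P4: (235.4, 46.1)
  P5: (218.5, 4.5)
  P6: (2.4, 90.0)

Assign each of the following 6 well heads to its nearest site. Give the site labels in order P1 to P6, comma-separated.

D, F, D, X, D, M

P1 → D (d²=41.65)
P2 → F (d²=5054.26)
P3 → D (d²=8808.20)
P4 → X (d²=6600.34)
P5 → D (d²=12961.17)
P6 → M (d²=1398.56)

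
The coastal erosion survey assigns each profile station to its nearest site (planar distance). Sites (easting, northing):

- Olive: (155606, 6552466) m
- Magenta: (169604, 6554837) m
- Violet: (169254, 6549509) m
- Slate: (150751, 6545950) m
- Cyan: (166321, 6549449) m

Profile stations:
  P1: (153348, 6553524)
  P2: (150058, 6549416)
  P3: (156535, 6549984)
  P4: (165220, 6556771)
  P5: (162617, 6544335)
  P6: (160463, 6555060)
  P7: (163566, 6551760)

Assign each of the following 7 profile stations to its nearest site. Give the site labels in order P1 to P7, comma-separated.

P1 → Olive (d²=6217928.00)
P2 → Slate (d²=12493405.00)
P3 → Olive (d²=7023365.00)
P4 → Magenta (d²=22959812.00)
P5 → Cyan (d²=39872612.00)
P6 → Olive (d²=30319285.00)
P7 → Cyan (d²=12930746.00)

Olive, Slate, Olive, Magenta, Cyan, Olive, Cyan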